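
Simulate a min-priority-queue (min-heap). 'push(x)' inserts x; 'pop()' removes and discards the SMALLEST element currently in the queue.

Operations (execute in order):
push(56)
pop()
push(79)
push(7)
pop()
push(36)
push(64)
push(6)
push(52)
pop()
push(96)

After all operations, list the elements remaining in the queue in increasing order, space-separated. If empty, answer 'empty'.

Answer: 36 52 64 79 96

Derivation:
push(56): heap contents = [56]
pop() → 56: heap contents = []
push(79): heap contents = [79]
push(7): heap contents = [7, 79]
pop() → 7: heap contents = [79]
push(36): heap contents = [36, 79]
push(64): heap contents = [36, 64, 79]
push(6): heap contents = [6, 36, 64, 79]
push(52): heap contents = [6, 36, 52, 64, 79]
pop() → 6: heap contents = [36, 52, 64, 79]
push(96): heap contents = [36, 52, 64, 79, 96]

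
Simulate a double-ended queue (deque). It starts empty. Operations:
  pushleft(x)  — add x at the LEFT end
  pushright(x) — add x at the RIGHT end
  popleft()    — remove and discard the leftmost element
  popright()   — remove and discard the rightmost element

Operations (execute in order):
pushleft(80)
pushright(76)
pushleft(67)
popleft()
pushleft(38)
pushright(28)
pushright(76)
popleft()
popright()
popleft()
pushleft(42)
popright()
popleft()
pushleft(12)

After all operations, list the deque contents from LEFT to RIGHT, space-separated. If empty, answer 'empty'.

Answer: 12 76

Derivation:
pushleft(80): [80]
pushright(76): [80, 76]
pushleft(67): [67, 80, 76]
popleft(): [80, 76]
pushleft(38): [38, 80, 76]
pushright(28): [38, 80, 76, 28]
pushright(76): [38, 80, 76, 28, 76]
popleft(): [80, 76, 28, 76]
popright(): [80, 76, 28]
popleft(): [76, 28]
pushleft(42): [42, 76, 28]
popright(): [42, 76]
popleft(): [76]
pushleft(12): [12, 76]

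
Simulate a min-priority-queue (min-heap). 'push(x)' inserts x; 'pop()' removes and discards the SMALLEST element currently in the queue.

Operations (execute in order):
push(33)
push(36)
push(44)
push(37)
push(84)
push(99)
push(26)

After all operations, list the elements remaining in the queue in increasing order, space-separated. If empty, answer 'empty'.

Answer: 26 33 36 37 44 84 99

Derivation:
push(33): heap contents = [33]
push(36): heap contents = [33, 36]
push(44): heap contents = [33, 36, 44]
push(37): heap contents = [33, 36, 37, 44]
push(84): heap contents = [33, 36, 37, 44, 84]
push(99): heap contents = [33, 36, 37, 44, 84, 99]
push(26): heap contents = [26, 33, 36, 37, 44, 84, 99]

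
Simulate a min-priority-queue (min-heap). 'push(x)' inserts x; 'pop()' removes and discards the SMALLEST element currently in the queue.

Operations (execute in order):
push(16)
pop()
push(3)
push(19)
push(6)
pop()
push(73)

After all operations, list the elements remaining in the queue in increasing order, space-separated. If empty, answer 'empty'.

Answer: 6 19 73

Derivation:
push(16): heap contents = [16]
pop() → 16: heap contents = []
push(3): heap contents = [3]
push(19): heap contents = [3, 19]
push(6): heap contents = [3, 6, 19]
pop() → 3: heap contents = [6, 19]
push(73): heap contents = [6, 19, 73]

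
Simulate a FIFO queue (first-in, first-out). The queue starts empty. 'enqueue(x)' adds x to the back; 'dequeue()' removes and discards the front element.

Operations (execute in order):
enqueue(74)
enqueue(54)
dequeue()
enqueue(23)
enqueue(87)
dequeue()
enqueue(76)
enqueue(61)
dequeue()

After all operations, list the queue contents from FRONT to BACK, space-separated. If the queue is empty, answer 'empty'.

enqueue(74): [74]
enqueue(54): [74, 54]
dequeue(): [54]
enqueue(23): [54, 23]
enqueue(87): [54, 23, 87]
dequeue(): [23, 87]
enqueue(76): [23, 87, 76]
enqueue(61): [23, 87, 76, 61]
dequeue(): [87, 76, 61]

Answer: 87 76 61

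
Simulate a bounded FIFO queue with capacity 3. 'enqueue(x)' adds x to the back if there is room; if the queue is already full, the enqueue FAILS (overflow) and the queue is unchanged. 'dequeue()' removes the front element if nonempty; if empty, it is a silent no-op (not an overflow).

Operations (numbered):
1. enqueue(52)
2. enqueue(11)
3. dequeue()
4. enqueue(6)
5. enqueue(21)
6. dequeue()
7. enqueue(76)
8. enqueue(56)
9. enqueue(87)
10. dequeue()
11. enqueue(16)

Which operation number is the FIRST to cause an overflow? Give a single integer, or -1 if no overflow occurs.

Answer: 8

Derivation:
1. enqueue(52): size=1
2. enqueue(11): size=2
3. dequeue(): size=1
4. enqueue(6): size=2
5. enqueue(21): size=3
6. dequeue(): size=2
7. enqueue(76): size=3
8. enqueue(56): size=3=cap → OVERFLOW (fail)
9. enqueue(87): size=3=cap → OVERFLOW (fail)
10. dequeue(): size=2
11. enqueue(16): size=3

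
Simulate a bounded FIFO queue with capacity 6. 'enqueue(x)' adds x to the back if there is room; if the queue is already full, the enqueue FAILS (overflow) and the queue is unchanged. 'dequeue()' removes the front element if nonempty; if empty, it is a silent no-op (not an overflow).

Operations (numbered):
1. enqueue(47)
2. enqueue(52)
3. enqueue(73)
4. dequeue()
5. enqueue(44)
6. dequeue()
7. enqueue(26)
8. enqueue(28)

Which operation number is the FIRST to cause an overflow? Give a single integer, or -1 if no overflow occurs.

1. enqueue(47): size=1
2. enqueue(52): size=2
3. enqueue(73): size=3
4. dequeue(): size=2
5. enqueue(44): size=3
6. dequeue(): size=2
7. enqueue(26): size=3
8. enqueue(28): size=4

Answer: -1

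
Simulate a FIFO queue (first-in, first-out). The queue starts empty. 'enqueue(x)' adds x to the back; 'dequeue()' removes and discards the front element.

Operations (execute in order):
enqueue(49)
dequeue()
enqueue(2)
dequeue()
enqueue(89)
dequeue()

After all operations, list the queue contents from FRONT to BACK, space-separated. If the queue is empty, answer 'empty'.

Answer: empty

Derivation:
enqueue(49): [49]
dequeue(): []
enqueue(2): [2]
dequeue(): []
enqueue(89): [89]
dequeue(): []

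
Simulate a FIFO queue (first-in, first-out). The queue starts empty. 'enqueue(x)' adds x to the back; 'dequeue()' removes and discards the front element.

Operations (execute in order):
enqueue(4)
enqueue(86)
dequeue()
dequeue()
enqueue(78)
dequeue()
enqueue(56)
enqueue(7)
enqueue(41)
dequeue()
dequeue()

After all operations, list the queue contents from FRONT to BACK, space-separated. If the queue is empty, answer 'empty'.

enqueue(4): [4]
enqueue(86): [4, 86]
dequeue(): [86]
dequeue(): []
enqueue(78): [78]
dequeue(): []
enqueue(56): [56]
enqueue(7): [56, 7]
enqueue(41): [56, 7, 41]
dequeue(): [7, 41]
dequeue(): [41]

Answer: 41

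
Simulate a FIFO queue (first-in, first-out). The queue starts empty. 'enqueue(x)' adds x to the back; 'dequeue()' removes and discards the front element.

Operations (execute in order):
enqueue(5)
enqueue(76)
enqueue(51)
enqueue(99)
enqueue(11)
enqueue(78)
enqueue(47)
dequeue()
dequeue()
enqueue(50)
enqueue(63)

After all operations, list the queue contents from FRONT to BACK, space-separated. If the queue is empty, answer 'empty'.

enqueue(5): [5]
enqueue(76): [5, 76]
enqueue(51): [5, 76, 51]
enqueue(99): [5, 76, 51, 99]
enqueue(11): [5, 76, 51, 99, 11]
enqueue(78): [5, 76, 51, 99, 11, 78]
enqueue(47): [5, 76, 51, 99, 11, 78, 47]
dequeue(): [76, 51, 99, 11, 78, 47]
dequeue(): [51, 99, 11, 78, 47]
enqueue(50): [51, 99, 11, 78, 47, 50]
enqueue(63): [51, 99, 11, 78, 47, 50, 63]

Answer: 51 99 11 78 47 50 63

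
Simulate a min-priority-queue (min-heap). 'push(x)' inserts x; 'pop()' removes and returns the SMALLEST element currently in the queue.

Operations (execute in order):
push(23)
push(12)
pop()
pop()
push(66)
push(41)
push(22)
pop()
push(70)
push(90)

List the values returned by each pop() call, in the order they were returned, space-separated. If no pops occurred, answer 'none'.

push(23): heap contents = [23]
push(12): heap contents = [12, 23]
pop() → 12: heap contents = [23]
pop() → 23: heap contents = []
push(66): heap contents = [66]
push(41): heap contents = [41, 66]
push(22): heap contents = [22, 41, 66]
pop() → 22: heap contents = [41, 66]
push(70): heap contents = [41, 66, 70]
push(90): heap contents = [41, 66, 70, 90]

Answer: 12 23 22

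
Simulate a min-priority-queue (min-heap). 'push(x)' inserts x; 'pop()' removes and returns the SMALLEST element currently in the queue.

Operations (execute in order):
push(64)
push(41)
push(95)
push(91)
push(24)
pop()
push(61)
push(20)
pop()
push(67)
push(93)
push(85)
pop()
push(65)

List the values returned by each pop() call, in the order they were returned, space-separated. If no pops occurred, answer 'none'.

push(64): heap contents = [64]
push(41): heap contents = [41, 64]
push(95): heap contents = [41, 64, 95]
push(91): heap contents = [41, 64, 91, 95]
push(24): heap contents = [24, 41, 64, 91, 95]
pop() → 24: heap contents = [41, 64, 91, 95]
push(61): heap contents = [41, 61, 64, 91, 95]
push(20): heap contents = [20, 41, 61, 64, 91, 95]
pop() → 20: heap contents = [41, 61, 64, 91, 95]
push(67): heap contents = [41, 61, 64, 67, 91, 95]
push(93): heap contents = [41, 61, 64, 67, 91, 93, 95]
push(85): heap contents = [41, 61, 64, 67, 85, 91, 93, 95]
pop() → 41: heap contents = [61, 64, 67, 85, 91, 93, 95]
push(65): heap contents = [61, 64, 65, 67, 85, 91, 93, 95]

Answer: 24 20 41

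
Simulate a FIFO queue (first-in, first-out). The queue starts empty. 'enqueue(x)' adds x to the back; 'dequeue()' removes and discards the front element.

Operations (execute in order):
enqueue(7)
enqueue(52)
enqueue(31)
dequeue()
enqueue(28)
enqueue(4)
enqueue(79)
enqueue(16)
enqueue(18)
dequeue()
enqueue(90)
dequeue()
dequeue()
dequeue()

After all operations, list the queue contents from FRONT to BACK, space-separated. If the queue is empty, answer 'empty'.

Answer: 79 16 18 90

Derivation:
enqueue(7): [7]
enqueue(52): [7, 52]
enqueue(31): [7, 52, 31]
dequeue(): [52, 31]
enqueue(28): [52, 31, 28]
enqueue(4): [52, 31, 28, 4]
enqueue(79): [52, 31, 28, 4, 79]
enqueue(16): [52, 31, 28, 4, 79, 16]
enqueue(18): [52, 31, 28, 4, 79, 16, 18]
dequeue(): [31, 28, 4, 79, 16, 18]
enqueue(90): [31, 28, 4, 79, 16, 18, 90]
dequeue(): [28, 4, 79, 16, 18, 90]
dequeue(): [4, 79, 16, 18, 90]
dequeue(): [79, 16, 18, 90]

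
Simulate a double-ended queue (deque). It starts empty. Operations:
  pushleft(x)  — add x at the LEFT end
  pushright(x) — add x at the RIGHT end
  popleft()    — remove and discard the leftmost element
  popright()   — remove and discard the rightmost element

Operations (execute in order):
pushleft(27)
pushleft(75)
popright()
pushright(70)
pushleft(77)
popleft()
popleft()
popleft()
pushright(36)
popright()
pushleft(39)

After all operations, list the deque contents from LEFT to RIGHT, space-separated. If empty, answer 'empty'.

pushleft(27): [27]
pushleft(75): [75, 27]
popright(): [75]
pushright(70): [75, 70]
pushleft(77): [77, 75, 70]
popleft(): [75, 70]
popleft(): [70]
popleft(): []
pushright(36): [36]
popright(): []
pushleft(39): [39]

Answer: 39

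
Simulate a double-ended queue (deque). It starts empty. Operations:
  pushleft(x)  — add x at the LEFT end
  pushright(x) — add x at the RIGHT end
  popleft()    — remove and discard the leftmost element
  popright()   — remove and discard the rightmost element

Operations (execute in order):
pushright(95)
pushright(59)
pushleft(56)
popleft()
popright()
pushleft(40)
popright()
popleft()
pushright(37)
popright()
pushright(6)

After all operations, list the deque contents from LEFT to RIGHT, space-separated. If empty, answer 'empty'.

pushright(95): [95]
pushright(59): [95, 59]
pushleft(56): [56, 95, 59]
popleft(): [95, 59]
popright(): [95]
pushleft(40): [40, 95]
popright(): [40]
popleft(): []
pushright(37): [37]
popright(): []
pushright(6): [6]

Answer: 6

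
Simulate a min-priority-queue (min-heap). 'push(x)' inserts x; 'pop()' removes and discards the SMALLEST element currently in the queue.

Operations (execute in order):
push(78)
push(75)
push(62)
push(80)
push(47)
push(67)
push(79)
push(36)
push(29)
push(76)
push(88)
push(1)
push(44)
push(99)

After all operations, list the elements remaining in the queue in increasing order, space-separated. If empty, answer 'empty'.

Answer: 1 29 36 44 47 62 67 75 76 78 79 80 88 99

Derivation:
push(78): heap contents = [78]
push(75): heap contents = [75, 78]
push(62): heap contents = [62, 75, 78]
push(80): heap contents = [62, 75, 78, 80]
push(47): heap contents = [47, 62, 75, 78, 80]
push(67): heap contents = [47, 62, 67, 75, 78, 80]
push(79): heap contents = [47, 62, 67, 75, 78, 79, 80]
push(36): heap contents = [36, 47, 62, 67, 75, 78, 79, 80]
push(29): heap contents = [29, 36, 47, 62, 67, 75, 78, 79, 80]
push(76): heap contents = [29, 36, 47, 62, 67, 75, 76, 78, 79, 80]
push(88): heap contents = [29, 36, 47, 62, 67, 75, 76, 78, 79, 80, 88]
push(1): heap contents = [1, 29, 36, 47, 62, 67, 75, 76, 78, 79, 80, 88]
push(44): heap contents = [1, 29, 36, 44, 47, 62, 67, 75, 76, 78, 79, 80, 88]
push(99): heap contents = [1, 29, 36, 44, 47, 62, 67, 75, 76, 78, 79, 80, 88, 99]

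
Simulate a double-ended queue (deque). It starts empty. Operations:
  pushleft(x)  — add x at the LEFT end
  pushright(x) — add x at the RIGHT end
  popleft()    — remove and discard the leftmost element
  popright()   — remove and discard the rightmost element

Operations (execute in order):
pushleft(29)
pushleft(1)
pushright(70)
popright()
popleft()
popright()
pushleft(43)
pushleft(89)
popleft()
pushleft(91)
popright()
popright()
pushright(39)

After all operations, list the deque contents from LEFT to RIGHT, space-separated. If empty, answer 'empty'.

Answer: 39

Derivation:
pushleft(29): [29]
pushleft(1): [1, 29]
pushright(70): [1, 29, 70]
popright(): [1, 29]
popleft(): [29]
popright(): []
pushleft(43): [43]
pushleft(89): [89, 43]
popleft(): [43]
pushleft(91): [91, 43]
popright(): [91]
popright(): []
pushright(39): [39]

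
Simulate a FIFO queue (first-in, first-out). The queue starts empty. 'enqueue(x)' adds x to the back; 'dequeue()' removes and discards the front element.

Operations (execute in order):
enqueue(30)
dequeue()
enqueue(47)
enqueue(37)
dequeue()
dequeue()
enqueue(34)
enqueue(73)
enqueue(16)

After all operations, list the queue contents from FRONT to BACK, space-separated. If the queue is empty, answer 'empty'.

enqueue(30): [30]
dequeue(): []
enqueue(47): [47]
enqueue(37): [47, 37]
dequeue(): [37]
dequeue(): []
enqueue(34): [34]
enqueue(73): [34, 73]
enqueue(16): [34, 73, 16]

Answer: 34 73 16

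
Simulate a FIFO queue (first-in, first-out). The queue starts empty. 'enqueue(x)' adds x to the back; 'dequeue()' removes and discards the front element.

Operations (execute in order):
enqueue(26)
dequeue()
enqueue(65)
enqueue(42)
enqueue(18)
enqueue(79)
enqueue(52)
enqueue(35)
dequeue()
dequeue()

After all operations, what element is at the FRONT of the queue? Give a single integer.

enqueue(26): queue = [26]
dequeue(): queue = []
enqueue(65): queue = [65]
enqueue(42): queue = [65, 42]
enqueue(18): queue = [65, 42, 18]
enqueue(79): queue = [65, 42, 18, 79]
enqueue(52): queue = [65, 42, 18, 79, 52]
enqueue(35): queue = [65, 42, 18, 79, 52, 35]
dequeue(): queue = [42, 18, 79, 52, 35]
dequeue(): queue = [18, 79, 52, 35]

Answer: 18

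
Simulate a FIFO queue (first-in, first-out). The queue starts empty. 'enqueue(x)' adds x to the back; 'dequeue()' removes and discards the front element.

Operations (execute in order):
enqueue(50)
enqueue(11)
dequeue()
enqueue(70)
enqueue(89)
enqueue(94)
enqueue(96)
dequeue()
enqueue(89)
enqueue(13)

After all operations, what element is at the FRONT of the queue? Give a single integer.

enqueue(50): queue = [50]
enqueue(11): queue = [50, 11]
dequeue(): queue = [11]
enqueue(70): queue = [11, 70]
enqueue(89): queue = [11, 70, 89]
enqueue(94): queue = [11, 70, 89, 94]
enqueue(96): queue = [11, 70, 89, 94, 96]
dequeue(): queue = [70, 89, 94, 96]
enqueue(89): queue = [70, 89, 94, 96, 89]
enqueue(13): queue = [70, 89, 94, 96, 89, 13]

Answer: 70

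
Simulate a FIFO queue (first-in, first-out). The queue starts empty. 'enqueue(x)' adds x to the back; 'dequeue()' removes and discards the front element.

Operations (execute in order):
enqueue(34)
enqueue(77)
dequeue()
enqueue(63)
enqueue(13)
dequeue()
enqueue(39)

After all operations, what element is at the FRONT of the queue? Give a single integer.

enqueue(34): queue = [34]
enqueue(77): queue = [34, 77]
dequeue(): queue = [77]
enqueue(63): queue = [77, 63]
enqueue(13): queue = [77, 63, 13]
dequeue(): queue = [63, 13]
enqueue(39): queue = [63, 13, 39]

Answer: 63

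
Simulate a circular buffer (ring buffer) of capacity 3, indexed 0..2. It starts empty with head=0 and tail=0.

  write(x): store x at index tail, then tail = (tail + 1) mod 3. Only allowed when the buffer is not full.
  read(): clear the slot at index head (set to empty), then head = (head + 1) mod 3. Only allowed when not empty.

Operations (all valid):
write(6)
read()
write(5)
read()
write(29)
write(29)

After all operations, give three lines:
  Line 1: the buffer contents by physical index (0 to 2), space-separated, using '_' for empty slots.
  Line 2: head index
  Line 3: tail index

Answer: 29 _ 29
2
1

Derivation:
write(6): buf=[6 _ _], head=0, tail=1, size=1
read(): buf=[_ _ _], head=1, tail=1, size=0
write(5): buf=[_ 5 _], head=1, tail=2, size=1
read(): buf=[_ _ _], head=2, tail=2, size=0
write(29): buf=[_ _ 29], head=2, tail=0, size=1
write(29): buf=[29 _ 29], head=2, tail=1, size=2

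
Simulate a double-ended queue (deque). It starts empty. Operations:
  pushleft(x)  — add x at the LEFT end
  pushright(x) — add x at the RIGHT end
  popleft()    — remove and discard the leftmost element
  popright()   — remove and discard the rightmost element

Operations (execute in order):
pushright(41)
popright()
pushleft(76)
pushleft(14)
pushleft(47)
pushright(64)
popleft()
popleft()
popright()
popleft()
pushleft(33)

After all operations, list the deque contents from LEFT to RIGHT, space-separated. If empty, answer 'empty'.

pushright(41): [41]
popright(): []
pushleft(76): [76]
pushleft(14): [14, 76]
pushleft(47): [47, 14, 76]
pushright(64): [47, 14, 76, 64]
popleft(): [14, 76, 64]
popleft(): [76, 64]
popright(): [76]
popleft(): []
pushleft(33): [33]

Answer: 33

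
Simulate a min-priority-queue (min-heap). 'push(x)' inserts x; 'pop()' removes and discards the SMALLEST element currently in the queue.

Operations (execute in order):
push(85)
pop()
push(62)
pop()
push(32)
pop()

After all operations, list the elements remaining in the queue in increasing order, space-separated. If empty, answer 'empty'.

Answer: empty

Derivation:
push(85): heap contents = [85]
pop() → 85: heap contents = []
push(62): heap contents = [62]
pop() → 62: heap contents = []
push(32): heap contents = [32]
pop() → 32: heap contents = []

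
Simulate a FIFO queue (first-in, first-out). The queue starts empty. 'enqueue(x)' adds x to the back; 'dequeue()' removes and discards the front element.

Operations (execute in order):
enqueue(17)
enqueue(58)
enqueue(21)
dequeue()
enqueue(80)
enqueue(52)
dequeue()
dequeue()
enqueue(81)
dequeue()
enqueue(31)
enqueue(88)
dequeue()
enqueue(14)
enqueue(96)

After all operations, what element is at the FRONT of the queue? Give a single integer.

Answer: 81

Derivation:
enqueue(17): queue = [17]
enqueue(58): queue = [17, 58]
enqueue(21): queue = [17, 58, 21]
dequeue(): queue = [58, 21]
enqueue(80): queue = [58, 21, 80]
enqueue(52): queue = [58, 21, 80, 52]
dequeue(): queue = [21, 80, 52]
dequeue(): queue = [80, 52]
enqueue(81): queue = [80, 52, 81]
dequeue(): queue = [52, 81]
enqueue(31): queue = [52, 81, 31]
enqueue(88): queue = [52, 81, 31, 88]
dequeue(): queue = [81, 31, 88]
enqueue(14): queue = [81, 31, 88, 14]
enqueue(96): queue = [81, 31, 88, 14, 96]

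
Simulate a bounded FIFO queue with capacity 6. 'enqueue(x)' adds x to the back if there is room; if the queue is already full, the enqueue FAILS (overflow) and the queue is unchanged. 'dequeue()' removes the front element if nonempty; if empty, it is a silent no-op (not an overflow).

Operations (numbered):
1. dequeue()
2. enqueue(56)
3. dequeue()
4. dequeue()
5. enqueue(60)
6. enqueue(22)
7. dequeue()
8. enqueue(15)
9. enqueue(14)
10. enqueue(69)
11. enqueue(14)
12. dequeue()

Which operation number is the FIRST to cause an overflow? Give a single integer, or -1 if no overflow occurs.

1. dequeue(): empty, no-op, size=0
2. enqueue(56): size=1
3. dequeue(): size=0
4. dequeue(): empty, no-op, size=0
5. enqueue(60): size=1
6. enqueue(22): size=2
7. dequeue(): size=1
8. enqueue(15): size=2
9. enqueue(14): size=3
10. enqueue(69): size=4
11. enqueue(14): size=5
12. dequeue(): size=4

Answer: -1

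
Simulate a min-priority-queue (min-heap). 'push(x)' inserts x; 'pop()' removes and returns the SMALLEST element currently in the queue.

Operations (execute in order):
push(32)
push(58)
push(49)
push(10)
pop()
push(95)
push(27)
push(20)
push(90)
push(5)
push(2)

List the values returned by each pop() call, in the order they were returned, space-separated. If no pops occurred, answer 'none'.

push(32): heap contents = [32]
push(58): heap contents = [32, 58]
push(49): heap contents = [32, 49, 58]
push(10): heap contents = [10, 32, 49, 58]
pop() → 10: heap contents = [32, 49, 58]
push(95): heap contents = [32, 49, 58, 95]
push(27): heap contents = [27, 32, 49, 58, 95]
push(20): heap contents = [20, 27, 32, 49, 58, 95]
push(90): heap contents = [20, 27, 32, 49, 58, 90, 95]
push(5): heap contents = [5, 20, 27, 32, 49, 58, 90, 95]
push(2): heap contents = [2, 5, 20, 27, 32, 49, 58, 90, 95]

Answer: 10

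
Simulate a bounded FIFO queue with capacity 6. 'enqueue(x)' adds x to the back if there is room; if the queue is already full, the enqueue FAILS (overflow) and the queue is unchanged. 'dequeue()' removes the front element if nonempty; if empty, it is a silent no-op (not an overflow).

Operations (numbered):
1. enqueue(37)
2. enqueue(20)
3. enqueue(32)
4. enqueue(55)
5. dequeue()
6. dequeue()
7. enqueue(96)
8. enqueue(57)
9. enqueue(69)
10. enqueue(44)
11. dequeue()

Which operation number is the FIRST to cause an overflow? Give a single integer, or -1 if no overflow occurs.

1. enqueue(37): size=1
2. enqueue(20): size=2
3. enqueue(32): size=3
4. enqueue(55): size=4
5. dequeue(): size=3
6. dequeue(): size=2
7. enqueue(96): size=3
8. enqueue(57): size=4
9. enqueue(69): size=5
10. enqueue(44): size=6
11. dequeue(): size=5

Answer: -1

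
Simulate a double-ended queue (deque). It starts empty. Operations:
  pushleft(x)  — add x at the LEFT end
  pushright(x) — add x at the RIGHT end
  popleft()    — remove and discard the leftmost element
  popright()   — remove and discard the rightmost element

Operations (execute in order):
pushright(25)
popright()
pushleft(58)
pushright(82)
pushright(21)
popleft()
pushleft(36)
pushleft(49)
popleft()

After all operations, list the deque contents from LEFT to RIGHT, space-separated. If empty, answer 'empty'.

Answer: 36 82 21

Derivation:
pushright(25): [25]
popright(): []
pushleft(58): [58]
pushright(82): [58, 82]
pushright(21): [58, 82, 21]
popleft(): [82, 21]
pushleft(36): [36, 82, 21]
pushleft(49): [49, 36, 82, 21]
popleft(): [36, 82, 21]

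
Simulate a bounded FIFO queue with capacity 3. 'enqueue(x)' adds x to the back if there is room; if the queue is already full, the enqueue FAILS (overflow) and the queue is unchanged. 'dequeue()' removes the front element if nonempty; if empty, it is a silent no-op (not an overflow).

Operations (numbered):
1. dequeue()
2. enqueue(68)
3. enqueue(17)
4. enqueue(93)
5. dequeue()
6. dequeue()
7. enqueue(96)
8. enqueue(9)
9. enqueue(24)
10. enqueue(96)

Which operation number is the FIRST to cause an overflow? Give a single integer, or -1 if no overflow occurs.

1. dequeue(): empty, no-op, size=0
2. enqueue(68): size=1
3. enqueue(17): size=2
4. enqueue(93): size=3
5. dequeue(): size=2
6. dequeue(): size=1
7. enqueue(96): size=2
8. enqueue(9): size=3
9. enqueue(24): size=3=cap → OVERFLOW (fail)
10. enqueue(96): size=3=cap → OVERFLOW (fail)

Answer: 9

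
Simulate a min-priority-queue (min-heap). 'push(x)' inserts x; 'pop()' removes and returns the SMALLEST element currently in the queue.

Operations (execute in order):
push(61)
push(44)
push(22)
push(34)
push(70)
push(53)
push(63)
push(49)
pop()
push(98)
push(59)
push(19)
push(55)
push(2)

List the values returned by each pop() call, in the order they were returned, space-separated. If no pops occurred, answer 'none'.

push(61): heap contents = [61]
push(44): heap contents = [44, 61]
push(22): heap contents = [22, 44, 61]
push(34): heap contents = [22, 34, 44, 61]
push(70): heap contents = [22, 34, 44, 61, 70]
push(53): heap contents = [22, 34, 44, 53, 61, 70]
push(63): heap contents = [22, 34, 44, 53, 61, 63, 70]
push(49): heap contents = [22, 34, 44, 49, 53, 61, 63, 70]
pop() → 22: heap contents = [34, 44, 49, 53, 61, 63, 70]
push(98): heap contents = [34, 44, 49, 53, 61, 63, 70, 98]
push(59): heap contents = [34, 44, 49, 53, 59, 61, 63, 70, 98]
push(19): heap contents = [19, 34, 44, 49, 53, 59, 61, 63, 70, 98]
push(55): heap contents = [19, 34, 44, 49, 53, 55, 59, 61, 63, 70, 98]
push(2): heap contents = [2, 19, 34, 44, 49, 53, 55, 59, 61, 63, 70, 98]

Answer: 22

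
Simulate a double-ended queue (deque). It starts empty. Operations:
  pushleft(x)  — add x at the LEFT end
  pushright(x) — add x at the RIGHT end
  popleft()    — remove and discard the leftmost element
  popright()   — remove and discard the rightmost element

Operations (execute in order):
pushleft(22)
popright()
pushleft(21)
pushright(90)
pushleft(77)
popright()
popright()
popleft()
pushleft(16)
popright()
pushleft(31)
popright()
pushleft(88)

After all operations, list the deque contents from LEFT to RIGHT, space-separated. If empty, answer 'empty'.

pushleft(22): [22]
popright(): []
pushleft(21): [21]
pushright(90): [21, 90]
pushleft(77): [77, 21, 90]
popright(): [77, 21]
popright(): [77]
popleft(): []
pushleft(16): [16]
popright(): []
pushleft(31): [31]
popright(): []
pushleft(88): [88]

Answer: 88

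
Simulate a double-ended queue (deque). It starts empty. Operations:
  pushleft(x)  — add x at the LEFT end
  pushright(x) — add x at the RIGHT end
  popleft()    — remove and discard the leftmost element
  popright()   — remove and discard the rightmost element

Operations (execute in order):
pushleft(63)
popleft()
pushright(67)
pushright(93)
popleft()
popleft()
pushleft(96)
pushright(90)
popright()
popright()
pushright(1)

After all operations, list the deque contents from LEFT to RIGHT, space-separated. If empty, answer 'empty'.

pushleft(63): [63]
popleft(): []
pushright(67): [67]
pushright(93): [67, 93]
popleft(): [93]
popleft(): []
pushleft(96): [96]
pushright(90): [96, 90]
popright(): [96]
popright(): []
pushright(1): [1]

Answer: 1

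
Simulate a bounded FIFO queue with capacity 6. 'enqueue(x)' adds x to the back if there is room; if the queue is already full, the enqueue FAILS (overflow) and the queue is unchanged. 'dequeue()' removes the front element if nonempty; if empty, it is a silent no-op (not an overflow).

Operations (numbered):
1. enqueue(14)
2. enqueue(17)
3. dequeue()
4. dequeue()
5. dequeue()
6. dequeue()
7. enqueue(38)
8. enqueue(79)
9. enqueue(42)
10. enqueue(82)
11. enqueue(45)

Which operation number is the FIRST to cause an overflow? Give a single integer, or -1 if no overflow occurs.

1. enqueue(14): size=1
2. enqueue(17): size=2
3. dequeue(): size=1
4. dequeue(): size=0
5. dequeue(): empty, no-op, size=0
6. dequeue(): empty, no-op, size=0
7. enqueue(38): size=1
8. enqueue(79): size=2
9. enqueue(42): size=3
10. enqueue(82): size=4
11. enqueue(45): size=5

Answer: -1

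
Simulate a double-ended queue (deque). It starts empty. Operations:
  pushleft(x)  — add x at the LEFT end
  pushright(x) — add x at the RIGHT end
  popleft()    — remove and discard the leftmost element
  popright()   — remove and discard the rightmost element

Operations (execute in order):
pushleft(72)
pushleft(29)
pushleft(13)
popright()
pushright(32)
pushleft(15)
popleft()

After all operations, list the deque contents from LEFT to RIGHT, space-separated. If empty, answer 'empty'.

pushleft(72): [72]
pushleft(29): [29, 72]
pushleft(13): [13, 29, 72]
popright(): [13, 29]
pushright(32): [13, 29, 32]
pushleft(15): [15, 13, 29, 32]
popleft(): [13, 29, 32]

Answer: 13 29 32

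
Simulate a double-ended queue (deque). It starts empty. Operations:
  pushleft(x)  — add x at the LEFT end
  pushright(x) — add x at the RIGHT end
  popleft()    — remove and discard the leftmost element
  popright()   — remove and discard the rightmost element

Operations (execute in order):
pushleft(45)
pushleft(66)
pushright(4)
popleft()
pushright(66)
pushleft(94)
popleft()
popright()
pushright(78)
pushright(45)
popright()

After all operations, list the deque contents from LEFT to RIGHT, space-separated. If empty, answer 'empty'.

pushleft(45): [45]
pushleft(66): [66, 45]
pushright(4): [66, 45, 4]
popleft(): [45, 4]
pushright(66): [45, 4, 66]
pushleft(94): [94, 45, 4, 66]
popleft(): [45, 4, 66]
popright(): [45, 4]
pushright(78): [45, 4, 78]
pushright(45): [45, 4, 78, 45]
popright(): [45, 4, 78]

Answer: 45 4 78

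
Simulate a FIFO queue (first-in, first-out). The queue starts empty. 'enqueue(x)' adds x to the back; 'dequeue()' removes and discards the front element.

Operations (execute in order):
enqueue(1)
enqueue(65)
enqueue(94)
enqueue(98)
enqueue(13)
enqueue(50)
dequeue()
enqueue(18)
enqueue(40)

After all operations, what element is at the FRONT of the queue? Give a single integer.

Answer: 65

Derivation:
enqueue(1): queue = [1]
enqueue(65): queue = [1, 65]
enqueue(94): queue = [1, 65, 94]
enqueue(98): queue = [1, 65, 94, 98]
enqueue(13): queue = [1, 65, 94, 98, 13]
enqueue(50): queue = [1, 65, 94, 98, 13, 50]
dequeue(): queue = [65, 94, 98, 13, 50]
enqueue(18): queue = [65, 94, 98, 13, 50, 18]
enqueue(40): queue = [65, 94, 98, 13, 50, 18, 40]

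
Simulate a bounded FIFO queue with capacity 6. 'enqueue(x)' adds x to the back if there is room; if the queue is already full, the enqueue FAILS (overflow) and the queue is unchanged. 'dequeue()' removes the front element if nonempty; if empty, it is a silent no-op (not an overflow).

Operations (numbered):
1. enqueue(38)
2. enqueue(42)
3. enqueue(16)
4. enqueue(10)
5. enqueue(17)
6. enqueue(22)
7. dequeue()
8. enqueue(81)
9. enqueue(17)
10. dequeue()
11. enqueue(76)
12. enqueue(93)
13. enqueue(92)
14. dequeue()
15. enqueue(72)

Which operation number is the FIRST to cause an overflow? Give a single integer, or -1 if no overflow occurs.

Answer: 9

Derivation:
1. enqueue(38): size=1
2. enqueue(42): size=2
3. enqueue(16): size=3
4. enqueue(10): size=4
5. enqueue(17): size=5
6. enqueue(22): size=6
7. dequeue(): size=5
8. enqueue(81): size=6
9. enqueue(17): size=6=cap → OVERFLOW (fail)
10. dequeue(): size=5
11. enqueue(76): size=6
12. enqueue(93): size=6=cap → OVERFLOW (fail)
13. enqueue(92): size=6=cap → OVERFLOW (fail)
14. dequeue(): size=5
15. enqueue(72): size=6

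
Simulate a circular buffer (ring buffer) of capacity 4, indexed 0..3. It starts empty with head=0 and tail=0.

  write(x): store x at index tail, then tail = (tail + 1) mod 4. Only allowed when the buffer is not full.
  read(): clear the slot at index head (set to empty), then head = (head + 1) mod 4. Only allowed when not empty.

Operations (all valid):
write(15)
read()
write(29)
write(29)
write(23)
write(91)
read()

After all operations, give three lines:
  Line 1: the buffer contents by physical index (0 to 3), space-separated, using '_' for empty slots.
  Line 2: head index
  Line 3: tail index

write(15): buf=[15 _ _ _], head=0, tail=1, size=1
read(): buf=[_ _ _ _], head=1, tail=1, size=0
write(29): buf=[_ 29 _ _], head=1, tail=2, size=1
write(29): buf=[_ 29 29 _], head=1, tail=3, size=2
write(23): buf=[_ 29 29 23], head=1, tail=0, size=3
write(91): buf=[91 29 29 23], head=1, tail=1, size=4
read(): buf=[91 _ 29 23], head=2, tail=1, size=3

Answer: 91 _ 29 23
2
1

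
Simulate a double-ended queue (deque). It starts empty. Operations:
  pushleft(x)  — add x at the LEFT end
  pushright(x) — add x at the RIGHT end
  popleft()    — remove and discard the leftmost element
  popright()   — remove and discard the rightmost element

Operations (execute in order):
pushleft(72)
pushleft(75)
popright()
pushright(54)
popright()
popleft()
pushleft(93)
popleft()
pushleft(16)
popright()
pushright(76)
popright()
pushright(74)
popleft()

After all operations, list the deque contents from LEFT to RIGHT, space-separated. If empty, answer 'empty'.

Answer: empty

Derivation:
pushleft(72): [72]
pushleft(75): [75, 72]
popright(): [75]
pushright(54): [75, 54]
popright(): [75]
popleft(): []
pushleft(93): [93]
popleft(): []
pushleft(16): [16]
popright(): []
pushright(76): [76]
popright(): []
pushright(74): [74]
popleft(): []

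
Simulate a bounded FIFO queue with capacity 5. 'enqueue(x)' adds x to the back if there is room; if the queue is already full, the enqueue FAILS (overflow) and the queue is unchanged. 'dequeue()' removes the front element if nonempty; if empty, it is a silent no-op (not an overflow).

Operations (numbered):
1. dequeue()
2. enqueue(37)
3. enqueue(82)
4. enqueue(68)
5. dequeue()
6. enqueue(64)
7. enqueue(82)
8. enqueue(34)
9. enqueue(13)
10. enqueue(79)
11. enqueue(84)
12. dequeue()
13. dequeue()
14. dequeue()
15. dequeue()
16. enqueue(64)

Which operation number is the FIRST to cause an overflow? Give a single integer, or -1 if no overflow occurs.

Answer: 9

Derivation:
1. dequeue(): empty, no-op, size=0
2. enqueue(37): size=1
3. enqueue(82): size=2
4. enqueue(68): size=3
5. dequeue(): size=2
6. enqueue(64): size=3
7. enqueue(82): size=4
8. enqueue(34): size=5
9. enqueue(13): size=5=cap → OVERFLOW (fail)
10. enqueue(79): size=5=cap → OVERFLOW (fail)
11. enqueue(84): size=5=cap → OVERFLOW (fail)
12. dequeue(): size=4
13. dequeue(): size=3
14. dequeue(): size=2
15. dequeue(): size=1
16. enqueue(64): size=2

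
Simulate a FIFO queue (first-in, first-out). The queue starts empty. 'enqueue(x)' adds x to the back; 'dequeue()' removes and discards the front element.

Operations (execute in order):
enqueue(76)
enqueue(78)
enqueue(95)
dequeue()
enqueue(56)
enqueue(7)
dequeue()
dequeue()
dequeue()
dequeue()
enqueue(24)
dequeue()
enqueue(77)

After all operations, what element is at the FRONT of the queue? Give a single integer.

Answer: 77

Derivation:
enqueue(76): queue = [76]
enqueue(78): queue = [76, 78]
enqueue(95): queue = [76, 78, 95]
dequeue(): queue = [78, 95]
enqueue(56): queue = [78, 95, 56]
enqueue(7): queue = [78, 95, 56, 7]
dequeue(): queue = [95, 56, 7]
dequeue(): queue = [56, 7]
dequeue(): queue = [7]
dequeue(): queue = []
enqueue(24): queue = [24]
dequeue(): queue = []
enqueue(77): queue = [77]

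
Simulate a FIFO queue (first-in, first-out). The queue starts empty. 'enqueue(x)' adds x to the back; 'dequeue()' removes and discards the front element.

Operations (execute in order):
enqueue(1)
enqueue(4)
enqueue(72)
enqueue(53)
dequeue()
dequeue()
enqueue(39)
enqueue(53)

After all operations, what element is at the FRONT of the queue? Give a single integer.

Answer: 72

Derivation:
enqueue(1): queue = [1]
enqueue(4): queue = [1, 4]
enqueue(72): queue = [1, 4, 72]
enqueue(53): queue = [1, 4, 72, 53]
dequeue(): queue = [4, 72, 53]
dequeue(): queue = [72, 53]
enqueue(39): queue = [72, 53, 39]
enqueue(53): queue = [72, 53, 39, 53]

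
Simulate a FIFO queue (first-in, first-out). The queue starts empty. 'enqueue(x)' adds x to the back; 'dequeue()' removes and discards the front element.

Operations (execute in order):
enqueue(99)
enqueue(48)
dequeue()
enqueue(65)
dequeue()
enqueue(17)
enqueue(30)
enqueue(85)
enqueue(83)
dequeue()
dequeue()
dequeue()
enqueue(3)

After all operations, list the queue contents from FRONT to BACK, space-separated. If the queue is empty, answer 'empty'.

Answer: 85 83 3

Derivation:
enqueue(99): [99]
enqueue(48): [99, 48]
dequeue(): [48]
enqueue(65): [48, 65]
dequeue(): [65]
enqueue(17): [65, 17]
enqueue(30): [65, 17, 30]
enqueue(85): [65, 17, 30, 85]
enqueue(83): [65, 17, 30, 85, 83]
dequeue(): [17, 30, 85, 83]
dequeue(): [30, 85, 83]
dequeue(): [85, 83]
enqueue(3): [85, 83, 3]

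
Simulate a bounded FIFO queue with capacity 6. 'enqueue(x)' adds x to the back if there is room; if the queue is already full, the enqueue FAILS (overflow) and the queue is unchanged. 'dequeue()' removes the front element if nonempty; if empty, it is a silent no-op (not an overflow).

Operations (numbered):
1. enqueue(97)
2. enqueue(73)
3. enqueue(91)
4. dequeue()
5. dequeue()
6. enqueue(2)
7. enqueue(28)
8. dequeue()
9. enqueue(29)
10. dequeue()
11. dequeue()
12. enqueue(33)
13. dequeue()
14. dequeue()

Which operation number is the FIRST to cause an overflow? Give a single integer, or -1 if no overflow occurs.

1. enqueue(97): size=1
2. enqueue(73): size=2
3. enqueue(91): size=3
4. dequeue(): size=2
5. dequeue(): size=1
6. enqueue(2): size=2
7. enqueue(28): size=3
8. dequeue(): size=2
9. enqueue(29): size=3
10. dequeue(): size=2
11. dequeue(): size=1
12. enqueue(33): size=2
13. dequeue(): size=1
14. dequeue(): size=0

Answer: -1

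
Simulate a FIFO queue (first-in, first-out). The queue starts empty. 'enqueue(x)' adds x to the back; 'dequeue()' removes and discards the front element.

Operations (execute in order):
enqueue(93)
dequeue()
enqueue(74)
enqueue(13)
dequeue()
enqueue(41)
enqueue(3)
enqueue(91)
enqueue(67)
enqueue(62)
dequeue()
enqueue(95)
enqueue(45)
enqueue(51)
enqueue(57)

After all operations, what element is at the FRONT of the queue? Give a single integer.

Answer: 41

Derivation:
enqueue(93): queue = [93]
dequeue(): queue = []
enqueue(74): queue = [74]
enqueue(13): queue = [74, 13]
dequeue(): queue = [13]
enqueue(41): queue = [13, 41]
enqueue(3): queue = [13, 41, 3]
enqueue(91): queue = [13, 41, 3, 91]
enqueue(67): queue = [13, 41, 3, 91, 67]
enqueue(62): queue = [13, 41, 3, 91, 67, 62]
dequeue(): queue = [41, 3, 91, 67, 62]
enqueue(95): queue = [41, 3, 91, 67, 62, 95]
enqueue(45): queue = [41, 3, 91, 67, 62, 95, 45]
enqueue(51): queue = [41, 3, 91, 67, 62, 95, 45, 51]
enqueue(57): queue = [41, 3, 91, 67, 62, 95, 45, 51, 57]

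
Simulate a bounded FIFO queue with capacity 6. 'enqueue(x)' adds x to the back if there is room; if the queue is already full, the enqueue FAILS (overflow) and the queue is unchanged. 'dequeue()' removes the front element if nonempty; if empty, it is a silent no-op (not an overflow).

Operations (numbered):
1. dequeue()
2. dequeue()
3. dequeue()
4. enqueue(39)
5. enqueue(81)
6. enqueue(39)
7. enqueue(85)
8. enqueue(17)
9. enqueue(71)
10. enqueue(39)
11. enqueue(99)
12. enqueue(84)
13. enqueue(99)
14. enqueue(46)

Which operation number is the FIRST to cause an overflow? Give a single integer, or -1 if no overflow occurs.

1. dequeue(): empty, no-op, size=0
2. dequeue(): empty, no-op, size=0
3. dequeue(): empty, no-op, size=0
4. enqueue(39): size=1
5. enqueue(81): size=2
6. enqueue(39): size=3
7. enqueue(85): size=4
8. enqueue(17): size=5
9. enqueue(71): size=6
10. enqueue(39): size=6=cap → OVERFLOW (fail)
11. enqueue(99): size=6=cap → OVERFLOW (fail)
12. enqueue(84): size=6=cap → OVERFLOW (fail)
13. enqueue(99): size=6=cap → OVERFLOW (fail)
14. enqueue(46): size=6=cap → OVERFLOW (fail)

Answer: 10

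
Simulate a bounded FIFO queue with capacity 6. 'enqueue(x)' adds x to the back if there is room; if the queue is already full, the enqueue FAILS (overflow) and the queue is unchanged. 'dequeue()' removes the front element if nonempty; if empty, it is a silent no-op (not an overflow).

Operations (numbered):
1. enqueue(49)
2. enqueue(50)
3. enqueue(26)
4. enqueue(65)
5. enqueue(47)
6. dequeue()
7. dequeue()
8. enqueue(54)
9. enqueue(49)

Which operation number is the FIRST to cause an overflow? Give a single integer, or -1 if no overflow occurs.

Answer: -1

Derivation:
1. enqueue(49): size=1
2. enqueue(50): size=2
3. enqueue(26): size=3
4. enqueue(65): size=4
5. enqueue(47): size=5
6. dequeue(): size=4
7. dequeue(): size=3
8. enqueue(54): size=4
9. enqueue(49): size=5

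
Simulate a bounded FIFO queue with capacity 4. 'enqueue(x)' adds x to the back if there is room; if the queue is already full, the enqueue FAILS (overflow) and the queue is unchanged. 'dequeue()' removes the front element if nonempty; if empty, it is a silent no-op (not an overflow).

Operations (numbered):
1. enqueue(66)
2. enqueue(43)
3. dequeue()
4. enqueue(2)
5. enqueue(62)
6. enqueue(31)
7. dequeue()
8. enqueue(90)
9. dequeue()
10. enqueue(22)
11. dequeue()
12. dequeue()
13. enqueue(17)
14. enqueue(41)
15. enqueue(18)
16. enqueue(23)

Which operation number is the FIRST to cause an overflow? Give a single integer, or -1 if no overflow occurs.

1. enqueue(66): size=1
2. enqueue(43): size=2
3. dequeue(): size=1
4. enqueue(2): size=2
5. enqueue(62): size=3
6. enqueue(31): size=4
7. dequeue(): size=3
8. enqueue(90): size=4
9. dequeue(): size=3
10. enqueue(22): size=4
11. dequeue(): size=3
12. dequeue(): size=2
13. enqueue(17): size=3
14. enqueue(41): size=4
15. enqueue(18): size=4=cap → OVERFLOW (fail)
16. enqueue(23): size=4=cap → OVERFLOW (fail)

Answer: 15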